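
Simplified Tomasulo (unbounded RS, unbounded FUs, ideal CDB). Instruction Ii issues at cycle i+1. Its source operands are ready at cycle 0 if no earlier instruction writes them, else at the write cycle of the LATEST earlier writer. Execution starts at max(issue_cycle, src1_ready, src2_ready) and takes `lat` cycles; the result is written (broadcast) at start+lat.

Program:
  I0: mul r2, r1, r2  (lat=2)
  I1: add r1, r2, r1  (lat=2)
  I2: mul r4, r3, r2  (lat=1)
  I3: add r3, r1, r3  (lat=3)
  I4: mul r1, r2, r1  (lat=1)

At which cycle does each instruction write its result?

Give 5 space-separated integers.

I0 mul r2: issue@1 deps=(None,None) exec_start@1 write@3
I1 add r1: issue@2 deps=(0,None) exec_start@3 write@5
I2 mul r4: issue@3 deps=(None,0) exec_start@3 write@4
I3 add r3: issue@4 deps=(1,None) exec_start@5 write@8
I4 mul r1: issue@5 deps=(0,1) exec_start@5 write@6

Answer: 3 5 4 8 6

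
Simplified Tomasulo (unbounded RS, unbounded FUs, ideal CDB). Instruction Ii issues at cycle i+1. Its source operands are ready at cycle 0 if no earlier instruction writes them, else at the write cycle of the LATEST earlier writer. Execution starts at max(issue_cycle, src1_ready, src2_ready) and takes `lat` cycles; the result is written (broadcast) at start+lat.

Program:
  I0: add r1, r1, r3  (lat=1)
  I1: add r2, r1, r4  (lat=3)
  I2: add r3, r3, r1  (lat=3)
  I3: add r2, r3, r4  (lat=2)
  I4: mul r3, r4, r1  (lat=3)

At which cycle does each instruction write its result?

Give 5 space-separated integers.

Answer: 2 5 6 8 8

Derivation:
I0 add r1: issue@1 deps=(None,None) exec_start@1 write@2
I1 add r2: issue@2 deps=(0,None) exec_start@2 write@5
I2 add r3: issue@3 deps=(None,0) exec_start@3 write@6
I3 add r2: issue@4 deps=(2,None) exec_start@6 write@8
I4 mul r3: issue@5 deps=(None,0) exec_start@5 write@8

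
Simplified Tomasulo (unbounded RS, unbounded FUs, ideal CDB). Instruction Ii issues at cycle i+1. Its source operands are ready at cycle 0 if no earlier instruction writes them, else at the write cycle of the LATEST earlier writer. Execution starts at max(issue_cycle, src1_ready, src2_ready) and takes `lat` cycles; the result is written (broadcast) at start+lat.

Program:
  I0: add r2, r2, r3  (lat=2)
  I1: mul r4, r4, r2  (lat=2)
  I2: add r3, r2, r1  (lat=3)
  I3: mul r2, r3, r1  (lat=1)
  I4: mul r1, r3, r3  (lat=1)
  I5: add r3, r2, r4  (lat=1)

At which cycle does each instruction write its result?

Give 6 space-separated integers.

Answer: 3 5 6 7 7 8

Derivation:
I0 add r2: issue@1 deps=(None,None) exec_start@1 write@3
I1 mul r4: issue@2 deps=(None,0) exec_start@3 write@5
I2 add r3: issue@3 deps=(0,None) exec_start@3 write@6
I3 mul r2: issue@4 deps=(2,None) exec_start@6 write@7
I4 mul r1: issue@5 deps=(2,2) exec_start@6 write@7
I5 add r3: issue@6 deps=(3,1) exec_start@7 write@8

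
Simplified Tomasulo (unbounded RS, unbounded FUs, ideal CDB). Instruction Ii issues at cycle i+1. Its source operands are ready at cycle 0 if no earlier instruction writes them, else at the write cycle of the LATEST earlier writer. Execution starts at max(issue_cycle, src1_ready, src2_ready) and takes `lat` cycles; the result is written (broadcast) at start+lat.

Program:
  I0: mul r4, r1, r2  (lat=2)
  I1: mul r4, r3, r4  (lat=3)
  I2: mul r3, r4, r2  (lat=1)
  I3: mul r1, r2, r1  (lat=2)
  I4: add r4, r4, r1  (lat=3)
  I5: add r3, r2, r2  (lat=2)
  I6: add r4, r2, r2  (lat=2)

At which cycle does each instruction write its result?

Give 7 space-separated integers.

I0 mul r4: issue@1 deps=(None,None) exec_start@1 write@3
I1 mul r4: issue@2 deps=(None,0) exec_start@3 write@6
I2 mul r3: issue@3 deps=(1,None) exec_start@6 write@7
I3 mul r1: issue@4 deps=(None,None) exec_start@4 write@6
I4 add r4: issue@5 deps=(1,3) exec_start@6 write@9
I5 add r3: issue@6 deps=(None,None) exec_start@6 write@8
I6 add r4: issue@7 deps=(None,None) exec_start@7 write@9

Answer: 3 6 7 6 9 8 9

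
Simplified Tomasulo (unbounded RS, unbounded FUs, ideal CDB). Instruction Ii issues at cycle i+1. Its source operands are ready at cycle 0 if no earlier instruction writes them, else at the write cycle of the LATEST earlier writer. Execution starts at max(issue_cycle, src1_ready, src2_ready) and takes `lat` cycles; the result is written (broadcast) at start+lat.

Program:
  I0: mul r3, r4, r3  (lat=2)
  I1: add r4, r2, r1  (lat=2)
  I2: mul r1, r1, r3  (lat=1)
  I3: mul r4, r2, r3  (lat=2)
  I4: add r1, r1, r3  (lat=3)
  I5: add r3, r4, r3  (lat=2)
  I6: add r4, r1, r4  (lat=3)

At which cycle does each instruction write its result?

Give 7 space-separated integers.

I0 mul r3: issue@1 deps=(None,None) exec_start@1 write@3
I1 add r4: issue@2 deps=(None,None) exec_start@2 write@4
I2 mul r1: issue@3 deps=(None,0) exec_start@3 write@4
I3 mul r4: issue@4 deps=(None,0) exec_start@4 write@6
I4 add r1: issue@5 deps=(2,0) exec_start@5 write@8
I5 add r3: issue@6 deps=(3,0) exec_start@6 write@8
I6 add r4: issue@7 deps=(4,3) exec_start@8 write@11

Answer: 3 4 4 6 8 8 11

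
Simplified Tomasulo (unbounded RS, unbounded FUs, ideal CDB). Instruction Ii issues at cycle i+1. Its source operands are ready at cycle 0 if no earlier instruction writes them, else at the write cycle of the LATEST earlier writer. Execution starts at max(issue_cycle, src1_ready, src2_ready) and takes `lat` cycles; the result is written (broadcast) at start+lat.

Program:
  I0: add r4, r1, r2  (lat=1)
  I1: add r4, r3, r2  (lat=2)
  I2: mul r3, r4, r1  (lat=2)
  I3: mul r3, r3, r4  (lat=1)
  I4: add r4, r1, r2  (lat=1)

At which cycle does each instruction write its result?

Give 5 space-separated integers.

I0 add r4: issue@1 deps=(None,None) exec_start@1 write@2
I1 add r4: issue@2 deps=(None,None) exec_start@2 write@4
I2 mul r3: issue@3 deps=(1,None) exec_start@4 write@6
I3 mul r3: issue@4 deps=(2,1) exec_start@6 write@7
I4 add r4: issue@5 deps=(None,None) exec_start@5 write@6

Answer: 2 4 6 7 6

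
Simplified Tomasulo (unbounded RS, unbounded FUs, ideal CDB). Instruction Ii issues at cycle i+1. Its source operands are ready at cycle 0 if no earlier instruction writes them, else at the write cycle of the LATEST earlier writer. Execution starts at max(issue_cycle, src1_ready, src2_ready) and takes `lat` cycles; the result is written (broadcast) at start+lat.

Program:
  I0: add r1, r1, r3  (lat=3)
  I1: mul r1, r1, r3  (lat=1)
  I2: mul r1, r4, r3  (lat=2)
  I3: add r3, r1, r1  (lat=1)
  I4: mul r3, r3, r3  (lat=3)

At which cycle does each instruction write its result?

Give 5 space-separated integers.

I0 add r1: issue@1 deps=(None,None) exec_start@1 write@4
I1 mul r1: issue@2 deps=(0,None) exec_start@4 write@5
I2 mul r1: issue@3 deps=(None,None) exec_start@3 write@5
I3 add r3: issue@4 deps=(2,2) exec_start@5 write@6
I4 mul r3: issue@5 deps=(3,3) exec_start@6 write@9

Answer: 4 5 5 6 9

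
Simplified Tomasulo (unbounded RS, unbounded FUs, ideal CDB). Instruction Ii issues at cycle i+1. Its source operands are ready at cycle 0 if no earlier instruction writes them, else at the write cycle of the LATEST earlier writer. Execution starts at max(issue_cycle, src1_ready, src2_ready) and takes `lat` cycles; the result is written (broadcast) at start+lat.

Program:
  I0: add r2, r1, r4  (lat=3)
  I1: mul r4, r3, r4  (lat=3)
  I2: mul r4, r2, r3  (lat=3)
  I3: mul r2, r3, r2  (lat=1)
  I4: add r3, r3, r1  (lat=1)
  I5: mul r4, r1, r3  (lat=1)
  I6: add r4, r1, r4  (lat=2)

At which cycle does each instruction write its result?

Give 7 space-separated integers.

I0 add r2: issue@1 deps=(None,None) exec_start@1 write@4
I1 mul r4: issue@2 deps=(None,None) exec_start@2 write@5
I2 mul r4: issue@3 deps=(0,None) exec_start@4 write@7
I3 mul r2: issue@4 deps=(None,0) exec_start@4 write@5
I4 add r3: issue@5 deps=(None,None) exec_start@5 write@6
I5 mul r4: issue@6 deps=(None,4) exec_start@6 write@7
I6 add r4: issue@7 deps=(None,5) exec_start@7 write@9

Answer: 4 5 7 5 6 7 9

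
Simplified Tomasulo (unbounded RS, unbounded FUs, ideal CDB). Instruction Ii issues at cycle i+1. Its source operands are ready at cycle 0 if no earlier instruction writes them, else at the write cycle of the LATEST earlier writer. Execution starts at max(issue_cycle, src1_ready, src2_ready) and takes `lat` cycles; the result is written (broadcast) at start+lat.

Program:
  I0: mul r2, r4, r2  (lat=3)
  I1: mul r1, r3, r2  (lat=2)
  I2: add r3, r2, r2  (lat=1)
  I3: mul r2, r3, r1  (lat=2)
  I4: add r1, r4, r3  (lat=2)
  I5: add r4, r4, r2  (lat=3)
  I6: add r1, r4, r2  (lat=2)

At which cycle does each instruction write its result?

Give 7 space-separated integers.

Answer: 4 6 5 8 7 11 13

Derivation:
I0 mul r2: issue@1 deps=(None,None) exec_start@1 write@4
I1 mul r1: issue@2 deps=(None,0) exec_start@4 write@6
I2 add r3: issue@3 deps=(0,0) exec_start@4 write@5
I3 mul r2: issue@4 deps=(2,1) exec_start@6 write@8
I4 add r1: issue@5 deps=(None,2) exec_start@5 write@7
I5 add r4: issue@6 deps=(None,3) exec_start@8 write@11
I6 add r1: issue@7 deps=(5,3) exec_start@11 write@13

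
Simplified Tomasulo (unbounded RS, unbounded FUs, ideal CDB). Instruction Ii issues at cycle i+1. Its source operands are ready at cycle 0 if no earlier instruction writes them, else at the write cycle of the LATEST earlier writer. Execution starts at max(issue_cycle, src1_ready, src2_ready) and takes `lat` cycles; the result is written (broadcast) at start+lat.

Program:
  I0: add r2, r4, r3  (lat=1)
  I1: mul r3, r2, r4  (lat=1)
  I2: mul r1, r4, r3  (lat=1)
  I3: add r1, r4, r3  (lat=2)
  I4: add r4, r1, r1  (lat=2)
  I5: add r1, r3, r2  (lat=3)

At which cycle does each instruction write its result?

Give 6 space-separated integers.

I0 add r2: issue@1 deps=(None,None) exec_start@1 write@2
I1 mul r3: issue@2 deps=(0,None) exec_start@2 write@3
I2 mul r1: issue@3 deps=(None,1) exec_start@3 write@4
I3 add r1: issue@4 deps=(None,1) exec_start@4 write@6
I4 add r4: issue@5 deps=(3,3) exec_start@6 write@8
I5 add r1: issue@6 deps=(1,0) exec_start@6 write@9

Answer: 2 3 4 6 8 9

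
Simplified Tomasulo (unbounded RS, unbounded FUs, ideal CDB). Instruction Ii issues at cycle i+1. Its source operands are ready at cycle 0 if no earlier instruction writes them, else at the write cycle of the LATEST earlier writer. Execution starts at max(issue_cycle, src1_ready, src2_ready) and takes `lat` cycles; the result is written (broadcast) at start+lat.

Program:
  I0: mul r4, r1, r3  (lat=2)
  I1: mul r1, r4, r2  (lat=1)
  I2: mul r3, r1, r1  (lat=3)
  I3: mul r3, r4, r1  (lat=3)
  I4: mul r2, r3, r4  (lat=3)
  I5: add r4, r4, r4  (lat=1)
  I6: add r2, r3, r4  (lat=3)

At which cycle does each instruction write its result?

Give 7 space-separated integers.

I0 mul r4: issue@1 deps=(None,None) exec_start@1 write@3
I1 mul r1: issue@2 deps=(0,None) exec_start@3 write@4
I2 mul r3: issue@3 deps=(1,1) exec_start@4 write@7
I3 mul r3: issue@4 deps=(0,1) exec_start@4 write@7
I4 mul r2: issue@5 deps=(3,0) exec_start@7 write@10
I5 add r4: issue@6 deps=(0,0) exec_start@6 write@7
I6 add r2: issue@7 deps=(3,5) exec_start@7 write@10

Answer: 3 4 7 7 10 7 10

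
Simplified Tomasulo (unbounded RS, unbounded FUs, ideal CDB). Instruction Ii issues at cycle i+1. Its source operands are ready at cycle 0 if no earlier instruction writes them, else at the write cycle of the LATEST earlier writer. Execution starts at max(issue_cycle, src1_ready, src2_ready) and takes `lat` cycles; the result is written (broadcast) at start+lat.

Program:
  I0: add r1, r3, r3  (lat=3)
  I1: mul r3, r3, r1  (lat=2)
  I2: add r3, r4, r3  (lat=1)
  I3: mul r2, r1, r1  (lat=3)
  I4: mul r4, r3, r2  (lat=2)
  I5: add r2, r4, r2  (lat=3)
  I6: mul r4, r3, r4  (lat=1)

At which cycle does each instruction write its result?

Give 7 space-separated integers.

Answer: 4 6 7 7 9 12 10

Derivation:
I0 add r1: issue@1 deps=(None,None) exec_start@1 write@4
I1 mul r3: issue@2 deps=(None,0) exec_start@4 write@6
I2 add r3: issue@3 deps=(None,1) exec_start@6 write@7
I3 mul r2: issue@4 deps=(0,0) exec_start@4 write@7
I4 mul r4: issue@5 deps=(2,3) exec_start@7 write@9
I5 add r2: issue@6 deps=(4,3) exec_start@9 write@12
I6 mul r4: issue@7 deps=(2,4) exec_start@9 write@10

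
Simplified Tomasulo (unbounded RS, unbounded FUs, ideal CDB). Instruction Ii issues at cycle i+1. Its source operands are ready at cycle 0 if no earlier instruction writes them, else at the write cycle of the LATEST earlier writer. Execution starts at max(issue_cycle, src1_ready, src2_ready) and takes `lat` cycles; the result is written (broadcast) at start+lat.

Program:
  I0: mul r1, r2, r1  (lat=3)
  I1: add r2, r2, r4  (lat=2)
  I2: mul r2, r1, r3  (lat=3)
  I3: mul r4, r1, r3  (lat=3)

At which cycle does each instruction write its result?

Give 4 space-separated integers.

I0 mul r1: issue@1 deps=(None,None) exec_start@1 write@4
I1 add r2: issue@2 deps=(None,None) exec_start@2 write@4
I2 mul r2: issue@3 deps=(0,None) exec_start@4 write@7
I3 mul r4: issue@4 deps=(0,None) exec_start@4 write@7

Answer: 4 4 7 7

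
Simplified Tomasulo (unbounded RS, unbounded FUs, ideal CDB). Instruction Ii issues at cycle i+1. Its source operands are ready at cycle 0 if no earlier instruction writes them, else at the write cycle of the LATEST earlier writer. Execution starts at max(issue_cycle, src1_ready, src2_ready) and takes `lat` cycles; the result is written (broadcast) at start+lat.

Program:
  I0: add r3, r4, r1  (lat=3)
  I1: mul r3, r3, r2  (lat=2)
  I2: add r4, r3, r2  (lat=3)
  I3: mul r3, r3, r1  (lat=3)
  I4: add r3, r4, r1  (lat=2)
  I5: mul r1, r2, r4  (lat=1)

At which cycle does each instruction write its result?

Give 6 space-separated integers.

Answer: 4 6 9 9 11 10

Derivation:
I0 add r3: issue@1 deps=(None,None) exec_start@1 write@4
I1 mul r3: issue@2 deps=(0,None) exec_start@4 write@6
I2 add r4: issue@3 deps=(1,None) exec_start@6 write@9
I3 mul r3: issue@4 deps=(1,None) exec_start@6 write@9
I4 add r3: issue@5 deps=(2,None) exec_start@9 write@11
I5 mul r1: issue@6 deps=(None,2) exec_start@9 write@10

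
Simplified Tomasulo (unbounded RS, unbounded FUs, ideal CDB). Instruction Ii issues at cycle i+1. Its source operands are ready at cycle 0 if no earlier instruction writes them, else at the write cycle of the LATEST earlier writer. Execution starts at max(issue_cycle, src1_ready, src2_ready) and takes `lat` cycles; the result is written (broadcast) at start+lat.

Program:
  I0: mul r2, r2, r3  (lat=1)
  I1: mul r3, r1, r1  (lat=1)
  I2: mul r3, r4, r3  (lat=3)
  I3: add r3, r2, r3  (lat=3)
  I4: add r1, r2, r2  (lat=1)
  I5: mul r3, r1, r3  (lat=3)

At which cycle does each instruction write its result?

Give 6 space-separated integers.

Answer: 2 3 6 9 6 12

Derivation:
I0 mul r2: issue@1 deps=(None,None) exec_start@1 write@2
I1 mul r3: issue@2 deps=(None,None) exec_start@2 write@3
I2 mul r3: issue@3 deps=(None,1) exec_start@3 write@6
I3 add r3: issue@4 deps=(0,2) exec_start@6 write@9
I4 add r1: issue@5 deps=(0,0) exec_start@5 write@6
I5 mul r3: issue@6 deps=(4,3) exec_start@9 write@12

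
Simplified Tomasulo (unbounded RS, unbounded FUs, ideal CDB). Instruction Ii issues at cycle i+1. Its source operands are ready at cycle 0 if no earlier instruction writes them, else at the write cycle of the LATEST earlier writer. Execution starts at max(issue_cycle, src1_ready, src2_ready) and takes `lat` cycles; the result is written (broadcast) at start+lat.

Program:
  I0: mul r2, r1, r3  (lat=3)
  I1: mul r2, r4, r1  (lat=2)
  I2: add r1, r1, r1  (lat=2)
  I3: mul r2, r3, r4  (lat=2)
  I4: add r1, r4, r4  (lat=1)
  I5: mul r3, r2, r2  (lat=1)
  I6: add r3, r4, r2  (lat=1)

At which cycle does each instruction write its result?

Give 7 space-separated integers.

I0 mul r2: issue@1 deps=(None,None) exec_start@1 write@4
I1 mul r2: issue@2 deps=(None,None) exec_start@2 write@4
I2 add r1: issue@3 deps=(None,None) exec_start@3 write@5
I3 mul r2: issue@4 deps=(None,None) exec_start@4 write@6
I4 add r1: issue@5 deps=(None,None) exec_start@5 write@6
I5 mul r3: issue@6 deps=(3,3) exec_start@6 write@7
I6 add r3: issue@7 deps=(None,3) exec_start@7 write@8

Answer: 4 4 5 6 6 7 8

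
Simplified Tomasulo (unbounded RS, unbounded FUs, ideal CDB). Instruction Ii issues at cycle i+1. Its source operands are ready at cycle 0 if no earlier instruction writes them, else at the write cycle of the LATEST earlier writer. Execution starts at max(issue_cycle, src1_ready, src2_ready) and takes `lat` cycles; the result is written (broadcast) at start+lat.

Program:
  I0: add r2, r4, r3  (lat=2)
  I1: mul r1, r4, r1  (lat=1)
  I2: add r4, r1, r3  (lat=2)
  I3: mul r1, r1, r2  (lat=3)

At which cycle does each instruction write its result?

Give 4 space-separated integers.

Answer: 3 3 5 7

Derivation:
I0 add r2: issue@1 deps=(None,None) exec_start@1 write@3
I1 mul r1: issue@2 deps=(None,None) exec_start@2 write@3
I2 add r4: issue@3 deps=(1,None) exec_start@3 write@5
I3 mul r1: issue@4 deps=(1,0) exec_start@4 write@7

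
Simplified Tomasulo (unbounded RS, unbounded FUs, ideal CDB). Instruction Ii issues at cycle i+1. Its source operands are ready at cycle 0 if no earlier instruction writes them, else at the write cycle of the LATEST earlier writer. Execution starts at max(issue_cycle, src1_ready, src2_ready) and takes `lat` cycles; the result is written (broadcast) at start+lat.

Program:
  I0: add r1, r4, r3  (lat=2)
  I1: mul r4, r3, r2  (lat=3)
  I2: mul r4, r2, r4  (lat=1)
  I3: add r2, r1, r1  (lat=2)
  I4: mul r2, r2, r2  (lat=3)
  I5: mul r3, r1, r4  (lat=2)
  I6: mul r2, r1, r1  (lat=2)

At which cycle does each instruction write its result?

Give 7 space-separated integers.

Answer: 3 5 6 6 9 8 9

Derivation:
I0 add r1: issue@1 deps=(None,None) exec_start@1 write@3
I1 mul r4: issue@2 deps=(None,None) exec_start@2 write@5
I2 mul r4: issue@3 deps=(None,1) exec_start@5 write@6
I3 add r2: issue@4 deps=(0,0) exec_start@4 write@6
I4 mul r2: issue@5 deps=(3,3) exec_start@6 write@9
I5 mul r3: issue@6 deps=(0,2) exec_start@6 write@8
I6 mul r2: issue@7 deps=(0,0) exec_start@7 write@9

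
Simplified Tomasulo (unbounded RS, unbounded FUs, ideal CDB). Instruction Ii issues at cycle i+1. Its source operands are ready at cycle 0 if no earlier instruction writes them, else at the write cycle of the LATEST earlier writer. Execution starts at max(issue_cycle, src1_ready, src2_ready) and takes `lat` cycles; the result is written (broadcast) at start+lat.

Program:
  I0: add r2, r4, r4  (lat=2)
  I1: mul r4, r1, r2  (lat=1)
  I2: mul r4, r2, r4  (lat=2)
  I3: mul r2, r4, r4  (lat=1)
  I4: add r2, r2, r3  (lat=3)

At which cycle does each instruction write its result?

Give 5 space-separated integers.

Answer: 3 4 6 7 10

Derivation:
I0 add r2: issue@1 deps=(None,None) exec_start@1 write@3
I1 mul r4: issue@2 deps=(None,0) exec_start@3 write@4
I2 mul r4: issue@3 deps=(0,1) exec_start@4 write@6
I3 mul r2: issue@4 deps=(2,2) exec_start@6 write@7
I4 add r2: issue@5 deps=(3,None) exec_start@7 write@10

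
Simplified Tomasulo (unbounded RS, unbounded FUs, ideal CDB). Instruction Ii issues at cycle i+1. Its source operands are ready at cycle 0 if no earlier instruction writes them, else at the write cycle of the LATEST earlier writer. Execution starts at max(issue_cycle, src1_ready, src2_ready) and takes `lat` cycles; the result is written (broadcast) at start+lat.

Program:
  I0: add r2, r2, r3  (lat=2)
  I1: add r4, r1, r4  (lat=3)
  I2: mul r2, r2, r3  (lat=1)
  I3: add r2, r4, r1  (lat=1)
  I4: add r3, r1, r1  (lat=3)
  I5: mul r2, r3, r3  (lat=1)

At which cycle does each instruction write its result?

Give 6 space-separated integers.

I0 add r2: issue@1 deps=(None,None) exec_start@1 write@3
I1 add r4: issue@2 deps=(None,None) exec_start@2 write@5
I2 mul r2: issue@3 deps=(0,None) exec_start@3 write@4
I3 add r2: issue@4 deps=(1,None) exec_start@5 write@6
I4 add r3: issue@5 deps=(None,None) exec_start@5 write@8
I5 mul r2: issue@6 deps=(4,4) exec_start@8 write@9

Answer: 3 5 4 6 8 9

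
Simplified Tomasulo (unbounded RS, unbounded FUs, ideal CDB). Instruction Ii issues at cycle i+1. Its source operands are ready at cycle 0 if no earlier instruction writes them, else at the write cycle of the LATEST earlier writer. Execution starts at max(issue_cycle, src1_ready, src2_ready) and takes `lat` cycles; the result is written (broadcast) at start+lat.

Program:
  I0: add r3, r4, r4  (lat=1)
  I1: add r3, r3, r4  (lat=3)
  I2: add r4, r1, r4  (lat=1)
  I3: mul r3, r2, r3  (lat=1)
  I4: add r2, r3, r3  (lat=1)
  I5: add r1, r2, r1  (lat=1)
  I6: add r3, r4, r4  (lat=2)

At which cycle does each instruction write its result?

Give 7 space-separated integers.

I0 add r3: issue@1 deps=(None,None) exec_start@1 write@2
I1 add r3: issue@2 deps=(0,None) exec_start@2 write@5
I2 add r4: issue@3 deps=(None,None) exec_start@3 write@4
I3 mul r3: issue@4 deps=(None,1) exec_start@5 write@6
I4 add r2: issue@5 deps=(3,3) exec_start@6 write@7
I5 add r1: issue@6 deps=(4,None) exec_start@7 write@8
I6 add r3: issue@7 deps=(2,2) exec_start@7 write@9

Answer: 2 5 4 6 7 8 9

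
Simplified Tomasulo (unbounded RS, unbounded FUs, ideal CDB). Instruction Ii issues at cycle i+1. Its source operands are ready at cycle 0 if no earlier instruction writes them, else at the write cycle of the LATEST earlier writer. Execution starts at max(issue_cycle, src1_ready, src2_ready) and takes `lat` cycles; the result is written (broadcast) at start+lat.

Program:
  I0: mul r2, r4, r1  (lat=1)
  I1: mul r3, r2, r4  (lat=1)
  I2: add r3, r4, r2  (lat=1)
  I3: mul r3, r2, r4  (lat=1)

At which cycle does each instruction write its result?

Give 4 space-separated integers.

I0 mul r2: issue@1 deps=(None,None) exec_start@1 write@2
I1 mul r3: issue@2 deps=(0,None) exec_start@2 write@3
I2 add r3: issue@3 deps=(None,0) exec_start@3 write@4
I3 mul r3: issue@4 deps=(0,None) exec_start@4 write@5

Answer: 2 3 4 5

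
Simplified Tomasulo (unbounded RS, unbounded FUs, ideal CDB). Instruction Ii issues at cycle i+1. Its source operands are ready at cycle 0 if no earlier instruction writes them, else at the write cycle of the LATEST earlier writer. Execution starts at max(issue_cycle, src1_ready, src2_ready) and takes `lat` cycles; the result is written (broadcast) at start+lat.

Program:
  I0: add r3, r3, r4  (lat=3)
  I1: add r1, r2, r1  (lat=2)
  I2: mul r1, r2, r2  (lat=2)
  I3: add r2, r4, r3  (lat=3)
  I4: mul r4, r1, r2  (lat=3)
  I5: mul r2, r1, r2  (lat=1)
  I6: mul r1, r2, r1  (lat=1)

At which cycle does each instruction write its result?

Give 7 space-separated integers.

Answer: 4 4 5 7 10 8 9

Derivation:
I0 add r3: issue@1 deps=(None,None) exec_start@1 write@4
I1 add r1: issue@2 deps=(None,None) exec_start@2 write@4
I2 mul r1: issue@3 deps=(None,None) exec_start@3 write@5
I3 add r2: issue@4 deps=(None,0) exec_start@4 write@7
I4 mul r4: issue@5 deps=(2,3) exec_start@7 write@10
I5 mul r2: issue@6 deps=(2,3) exec_start@7 write@8
I6 mul r1: issue@7 deps=(5,2) exec_start@8 write@9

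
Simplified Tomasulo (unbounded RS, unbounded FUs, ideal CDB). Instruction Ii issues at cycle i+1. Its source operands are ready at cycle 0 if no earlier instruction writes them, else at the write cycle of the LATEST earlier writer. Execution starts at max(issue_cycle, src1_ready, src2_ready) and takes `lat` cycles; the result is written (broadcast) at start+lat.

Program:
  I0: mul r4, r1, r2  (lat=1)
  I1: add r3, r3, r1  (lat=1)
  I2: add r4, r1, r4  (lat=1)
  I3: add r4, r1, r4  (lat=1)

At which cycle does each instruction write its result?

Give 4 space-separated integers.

I0 mul r4: issue@1 deps=(None,None) exec_start@1 write@2
I1 add r3: issue@2 deps=(None,None) exec_start@2 write@3
I2 add r4: issue@3 deps=(None,0) exec_start@3 write@4
I3 add r4: issue@4 deps=(None,2) exec_start@4 write@5

Answer: 2 3 4 5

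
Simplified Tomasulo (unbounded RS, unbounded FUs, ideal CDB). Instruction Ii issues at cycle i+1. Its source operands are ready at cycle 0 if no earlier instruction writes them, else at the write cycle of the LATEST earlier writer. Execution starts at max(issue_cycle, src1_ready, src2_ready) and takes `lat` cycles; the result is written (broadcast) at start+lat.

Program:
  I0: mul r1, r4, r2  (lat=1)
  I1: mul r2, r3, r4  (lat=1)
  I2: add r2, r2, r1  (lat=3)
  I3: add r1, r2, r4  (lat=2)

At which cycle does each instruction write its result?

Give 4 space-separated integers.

I0 mul r1: issue@1 deps=(None,None) exec_start@1 write@2
I1 mul r2: issue@2 deps=(None,None) exec_start@2 write@3
I2 add r2: issue@3 deps=(1,0) exec_start@3 write@6
I3 add r1: issue@4 deps=(2,None) exec_start@6 write@8

Answer: 2 3 6 8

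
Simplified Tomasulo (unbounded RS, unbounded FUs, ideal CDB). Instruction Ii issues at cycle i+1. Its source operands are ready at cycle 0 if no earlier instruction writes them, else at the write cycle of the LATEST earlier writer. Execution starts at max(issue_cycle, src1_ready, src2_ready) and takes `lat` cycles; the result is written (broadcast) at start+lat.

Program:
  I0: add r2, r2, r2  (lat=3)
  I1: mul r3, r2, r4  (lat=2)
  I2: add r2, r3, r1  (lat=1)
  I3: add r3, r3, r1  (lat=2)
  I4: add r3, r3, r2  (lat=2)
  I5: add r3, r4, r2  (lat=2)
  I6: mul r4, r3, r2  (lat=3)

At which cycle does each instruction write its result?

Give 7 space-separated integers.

I0 add r2: issue@1 deps=(None,None) exec_start@1 write@4
I1 mul r3: issue@2 deps=(0,None) exec_start@4 write@6
I2 add r2: issue@3 deps=(1,None) exec_start@6 write@7
I3 add r3: issue@4 deps=(1,None) exec_start@6 write@8
I4 add r3: issue@5 deps=(3,2) exec_start@8 write@10
I5 add r3: issue@6 deps=(None,2) exec_start@7 write@9
I6 mul r4: issue@7 deps=(5,2) exec_start@9 write@12

Answer: 4 6 7 8 10 9 12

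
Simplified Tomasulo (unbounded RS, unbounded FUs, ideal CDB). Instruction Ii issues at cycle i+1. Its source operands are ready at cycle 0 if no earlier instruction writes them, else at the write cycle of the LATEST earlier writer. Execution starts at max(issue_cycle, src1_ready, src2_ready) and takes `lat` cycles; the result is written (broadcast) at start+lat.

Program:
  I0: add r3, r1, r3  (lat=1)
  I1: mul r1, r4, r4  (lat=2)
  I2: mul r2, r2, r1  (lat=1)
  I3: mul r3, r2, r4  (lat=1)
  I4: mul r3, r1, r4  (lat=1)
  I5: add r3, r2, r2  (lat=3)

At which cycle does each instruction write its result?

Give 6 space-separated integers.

I0 add r3: issue@1 deps=(None,None) exec_start@1 write@2
I1 mul r1: issue@2 deps=(None,None) exec_start@2 write@4
I2 mul r2: issue@3 deps=(None,1) exec_start@4 write@5
I3 mul r3: issue@4 deps=(2,None) exec_start@5 write@6
I4 mul r3: issue@5 deps=(1,None) exec_start@5 write@6
I5 add r3: issue@6 deps=(2,2) exec_start@6 write@9

Answer: 2 4 5 6 6 9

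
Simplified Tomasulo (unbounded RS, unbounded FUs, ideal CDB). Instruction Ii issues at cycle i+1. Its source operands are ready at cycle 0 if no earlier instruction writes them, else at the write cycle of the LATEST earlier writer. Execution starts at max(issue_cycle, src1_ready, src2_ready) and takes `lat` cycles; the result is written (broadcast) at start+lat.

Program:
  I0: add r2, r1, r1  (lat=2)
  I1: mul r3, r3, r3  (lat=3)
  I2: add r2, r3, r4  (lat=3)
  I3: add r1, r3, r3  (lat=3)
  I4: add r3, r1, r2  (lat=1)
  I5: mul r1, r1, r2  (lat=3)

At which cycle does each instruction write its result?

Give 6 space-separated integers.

Answer: 3 5 8 8 9 11

Derivation:
I0 add r2: issue@1 deps=(None,None) exec_start@1 write@3
I1 mul r3: issue@2 deps=(None,None) exec_start@2 write@5
I2 add r2: issue@3 deps=(1,None) exec_start@5 write@8
I3 add r1: issue@4 deps=(1,1) exec_start@5 write@8
I4 add r3: issue@5 deps=(3,2) exec_start@8 write@9
I5 mul r1: issue@6 deps=(3,2) exec_start@8 write@11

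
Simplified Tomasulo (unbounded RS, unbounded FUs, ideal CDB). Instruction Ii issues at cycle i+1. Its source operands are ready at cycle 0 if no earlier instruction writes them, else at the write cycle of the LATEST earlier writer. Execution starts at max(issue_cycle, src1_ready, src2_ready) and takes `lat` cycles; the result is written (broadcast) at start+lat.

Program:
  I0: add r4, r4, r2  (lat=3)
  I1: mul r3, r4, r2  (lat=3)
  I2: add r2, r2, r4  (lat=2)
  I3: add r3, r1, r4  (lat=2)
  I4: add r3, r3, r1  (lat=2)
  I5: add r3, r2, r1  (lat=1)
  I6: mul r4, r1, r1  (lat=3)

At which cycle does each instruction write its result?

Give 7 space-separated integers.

I0 add r4: issue@1 deps=(None,None) exec_start@1 write@4
I1 mul r3: issue@2 deps=(0,None) exec_start@4 write@7
I2 add r2: issue@3 deps=(None,0) exec_start@4 write@6
I3 add r3: issue@4 deps=(None,0) exec_start@4 write@6
I4 add r3: issue@5 deps=(3,None) exec_start@6 write@8
I5 add r3: issue@6 deps=(2,None) exec_start@6 write@7
I6 mul r4: issue@7 deps=(None,None) exec_start@7 write@10

Answer: 4 7 6 6 8 7 10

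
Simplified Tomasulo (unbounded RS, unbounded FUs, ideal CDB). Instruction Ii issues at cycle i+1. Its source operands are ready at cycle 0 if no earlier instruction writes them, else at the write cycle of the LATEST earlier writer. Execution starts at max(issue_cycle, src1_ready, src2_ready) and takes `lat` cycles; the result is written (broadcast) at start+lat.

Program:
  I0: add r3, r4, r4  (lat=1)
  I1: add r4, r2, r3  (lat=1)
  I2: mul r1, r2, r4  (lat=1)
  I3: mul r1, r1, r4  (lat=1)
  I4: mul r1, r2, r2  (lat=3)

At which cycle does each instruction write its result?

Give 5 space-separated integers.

Answer: 2 3 4 5 8

Derivation:
I0 add r3: issue@1 deps=(None,None) exec_start@1 write@2
I1 add r4: issue@2 deps=(None,0) exec_start@2 write@3
I2 mul r1: issue@3 deps=(None,1) exec_start@3 write@4
I3 mul r1: issue@4 deps=(2,1) exec_start@4 write@5
I4 mul r1: issue@5 deps=(None,None) exec_start@5 write@8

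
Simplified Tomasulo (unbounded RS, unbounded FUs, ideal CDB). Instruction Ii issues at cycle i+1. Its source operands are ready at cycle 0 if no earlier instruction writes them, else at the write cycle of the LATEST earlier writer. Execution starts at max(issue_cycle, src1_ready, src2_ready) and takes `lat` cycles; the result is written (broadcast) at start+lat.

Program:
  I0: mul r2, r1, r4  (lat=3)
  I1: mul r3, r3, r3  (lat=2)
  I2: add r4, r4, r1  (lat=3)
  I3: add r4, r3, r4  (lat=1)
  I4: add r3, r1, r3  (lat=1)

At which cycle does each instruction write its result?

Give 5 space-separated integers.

Answer: 4 4 6 7 6

Derivation:
I0 mul r2: issue@1 deps=(None,None) exec_start@1 write@4
I1 mul r3: issue@2 deps=(None,None) exec_start@2 write@4
I2 add r4: issue@3 deps=(None,None) exec_start@3 write@6
I3 add r4: issue@4 deps=(1,2) exec_start@6 write@7
I4 add r3: issue@5 deps=(None,1) exec_start@5 write@6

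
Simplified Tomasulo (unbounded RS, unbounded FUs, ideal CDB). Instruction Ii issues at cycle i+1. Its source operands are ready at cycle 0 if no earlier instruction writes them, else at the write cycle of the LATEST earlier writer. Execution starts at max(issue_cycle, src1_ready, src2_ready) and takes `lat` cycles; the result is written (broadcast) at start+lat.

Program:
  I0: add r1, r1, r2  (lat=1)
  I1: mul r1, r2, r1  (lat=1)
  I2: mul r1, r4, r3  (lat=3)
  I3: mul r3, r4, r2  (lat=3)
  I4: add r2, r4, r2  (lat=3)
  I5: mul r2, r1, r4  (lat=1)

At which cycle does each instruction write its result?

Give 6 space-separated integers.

Answer: 2 3 6 7 8 7

Derivation:
I0 add r1: issue@1 deps=(None,None) exec_start@1 write@2
I1 mul r1: issue@2 deps=(None,0) exec_start@2 write@3
I2 mul r1: issue@3 deps=(None,None) exec_start@3 write@6
I3 mul r3: issue@4 deps=(None,None) exec_start@4 write@7
I4 add r2: issue@5 deps=(None,None) exec_start@5 write@8
I5 mul r2: issue@6 deps=(2,None) exec_start@6 write@7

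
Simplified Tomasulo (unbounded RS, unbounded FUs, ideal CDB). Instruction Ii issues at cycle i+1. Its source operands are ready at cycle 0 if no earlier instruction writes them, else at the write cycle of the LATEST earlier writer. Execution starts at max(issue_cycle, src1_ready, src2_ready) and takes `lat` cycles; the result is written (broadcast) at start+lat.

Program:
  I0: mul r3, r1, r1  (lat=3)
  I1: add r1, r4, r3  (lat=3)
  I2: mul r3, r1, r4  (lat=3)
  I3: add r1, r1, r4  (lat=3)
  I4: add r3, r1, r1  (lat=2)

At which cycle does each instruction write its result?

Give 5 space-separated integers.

Answer: 4 7 10 10 12

Derivation:
I0 mul r3: issue@1 deps=(None,None) exec_start@1 write@4
I1 add r1: issue@2 deps=(None,0) exec_start@4 write@7
I2 mul r3: issue@3 deps=(1,None) exec_start@7 write@10
I3 add r1: issue@4 deps=(1,None) exec_start@7 write@10
I4 add r3: issue@5 deps=(3,3) exec_start@10 write@12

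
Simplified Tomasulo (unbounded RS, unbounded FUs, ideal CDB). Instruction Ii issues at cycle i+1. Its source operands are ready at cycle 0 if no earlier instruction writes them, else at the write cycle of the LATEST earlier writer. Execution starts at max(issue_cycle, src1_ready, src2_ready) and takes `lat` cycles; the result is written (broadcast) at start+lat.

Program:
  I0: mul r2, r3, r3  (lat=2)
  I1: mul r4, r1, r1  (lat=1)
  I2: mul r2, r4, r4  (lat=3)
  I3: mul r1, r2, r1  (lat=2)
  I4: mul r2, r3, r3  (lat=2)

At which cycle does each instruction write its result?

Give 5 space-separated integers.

I0 mul r2: issue@1 deps=(None,None) exec_start@1 write@3
I1 mul r4: issue@2 deps=(None,None) exec_start@2 write@3
I2 mul r2: issue@3 deps=(1,1) exec_start@3 write@6
I3 mul r1: issue@4 deps=(2,None) exec_start@6 write@8
I4 mul r2: issue@5 deps=(None,None) exec_start@5 write@7

Answer: 3 3 6 8 7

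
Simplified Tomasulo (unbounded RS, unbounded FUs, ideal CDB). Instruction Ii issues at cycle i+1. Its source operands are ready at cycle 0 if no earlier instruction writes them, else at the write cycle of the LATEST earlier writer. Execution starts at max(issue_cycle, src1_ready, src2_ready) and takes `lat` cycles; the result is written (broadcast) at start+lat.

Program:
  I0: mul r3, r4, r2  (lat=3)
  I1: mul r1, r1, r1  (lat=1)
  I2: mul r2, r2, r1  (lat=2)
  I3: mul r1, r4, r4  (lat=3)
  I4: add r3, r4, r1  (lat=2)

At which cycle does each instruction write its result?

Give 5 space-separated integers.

Answer: 4 3 5 7 9

Derivation:
I0 mul r3: issue@1 deps=(None,None) exec_start@1 write@4
I1 mul r1: issue@2 deps=(None,None) exec_start@2 write@3
I2 mul r2: issue@3 deps=(None,1) exec_start@3 write@5
I3 mul r1: issue@4 deps=(None,None) exec_start@4 write@7
I4 add r3: issue@5 deps=(None,3) exec_start@7 write@9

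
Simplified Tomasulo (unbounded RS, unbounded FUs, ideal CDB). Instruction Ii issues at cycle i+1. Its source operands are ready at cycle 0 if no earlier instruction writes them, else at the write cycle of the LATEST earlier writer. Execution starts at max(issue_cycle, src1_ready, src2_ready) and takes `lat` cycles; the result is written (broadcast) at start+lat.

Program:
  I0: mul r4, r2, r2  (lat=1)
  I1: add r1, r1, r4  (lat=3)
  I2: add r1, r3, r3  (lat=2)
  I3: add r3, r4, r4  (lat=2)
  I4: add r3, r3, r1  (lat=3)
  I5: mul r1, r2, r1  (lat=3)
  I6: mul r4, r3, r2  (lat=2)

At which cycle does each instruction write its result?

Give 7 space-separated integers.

I0 mul r4: issue@1 deps=(None,None) exec_start@1 write@2
I1 add r1: issue@2 deps=(None,0) exec_start@2 write@5
I2 add r1: issue@3 deps=(None,None) exec_start@3 write@5
I3 add r3: issue@4 deps=(0,0) exec_start@4 write@6
I4 add r3: issue@5 deps=(3,2) exec_start@6 write@9
I5 mul r1: issue@6 deps=(None,2) exec_start@6 write@9
I6 mul r4: issue@7 deps=(4,None) exec_start@9 write@11

Answer: 2 5 5 6 9 9 11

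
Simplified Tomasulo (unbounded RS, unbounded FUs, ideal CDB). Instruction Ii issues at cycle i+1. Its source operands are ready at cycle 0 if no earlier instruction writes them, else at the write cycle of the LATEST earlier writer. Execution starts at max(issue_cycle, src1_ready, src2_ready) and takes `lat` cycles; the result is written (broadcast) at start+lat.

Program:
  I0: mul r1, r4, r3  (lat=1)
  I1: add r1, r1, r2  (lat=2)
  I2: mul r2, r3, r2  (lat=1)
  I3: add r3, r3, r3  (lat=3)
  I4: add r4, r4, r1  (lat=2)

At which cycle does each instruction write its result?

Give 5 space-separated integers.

I0 mul r1: issue@1 deps=(None,None) exec_start@1 write@2
I1 add r1: issue@2 deps=(0,None) exec_start@2 write@4
I2 mul r2: issue@3 deps=(None,None) exec_start@3 write@4
I3 add r3: issue@4 deps=(None,None) exec_start@4 write@7
I4 add r4: issue@5 deps=(None,1) exec_start@5 write@7

Answer: 2 4 4 7 7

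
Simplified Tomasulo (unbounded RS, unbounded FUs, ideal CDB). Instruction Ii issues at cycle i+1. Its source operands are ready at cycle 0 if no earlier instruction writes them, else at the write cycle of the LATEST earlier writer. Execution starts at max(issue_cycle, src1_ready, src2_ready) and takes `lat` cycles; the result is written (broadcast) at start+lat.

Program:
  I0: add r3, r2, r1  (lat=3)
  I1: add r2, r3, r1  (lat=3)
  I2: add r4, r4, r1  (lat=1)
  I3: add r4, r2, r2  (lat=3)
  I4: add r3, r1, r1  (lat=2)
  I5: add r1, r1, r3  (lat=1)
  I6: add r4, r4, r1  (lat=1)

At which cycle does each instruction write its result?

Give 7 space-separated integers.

I0 add r3: issue@1 deps=(None,None) exec_start@1 write@4
I1 add r2: issue@2 deps=(0,None) exec_start@4 write@7
I2 add r4: issue@3 deps=(None,None) exec_start@3 write@4
I3 add r4: issue@4 deps=(1,1) exec_start@7 write@10
I4 add r3: issue@5 deps=(None,None) exec_start@5 write@7
I5 add r1: issue@6 deps=(None,4) exec_start@7 write@8
I6 add r4: issue@7 deps=(3,5) exec_start@10 write@11

Answer: 4 7 4 10 7 8 11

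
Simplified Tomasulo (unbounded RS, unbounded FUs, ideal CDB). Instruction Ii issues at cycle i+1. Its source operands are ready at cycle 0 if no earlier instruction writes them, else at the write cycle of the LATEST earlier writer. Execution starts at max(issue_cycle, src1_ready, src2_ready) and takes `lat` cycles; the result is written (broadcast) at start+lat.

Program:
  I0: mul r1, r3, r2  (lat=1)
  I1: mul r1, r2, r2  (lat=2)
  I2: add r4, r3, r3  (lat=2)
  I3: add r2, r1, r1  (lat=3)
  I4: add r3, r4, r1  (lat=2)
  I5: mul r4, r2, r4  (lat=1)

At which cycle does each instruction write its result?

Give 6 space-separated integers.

I0 mul r1: issue@1 deps=(None,None) exec_start@1 write@2
I1 mul r1: issue@2 deps=(None,None) exec_start@2 write@4
I2 add r4: issue@3 deps=(None,None) exec_start@3 write@5
I3 add r2: issue@4 deps=(1,1) exec_start@4 write@7
I4 add r3: issue@5 deps=(2,1) exec_start@5 write@7
I5 mul r4: issue@6 deps=(3,2) exec_start@7 write@8

Answer: 2 4 5 7 7 8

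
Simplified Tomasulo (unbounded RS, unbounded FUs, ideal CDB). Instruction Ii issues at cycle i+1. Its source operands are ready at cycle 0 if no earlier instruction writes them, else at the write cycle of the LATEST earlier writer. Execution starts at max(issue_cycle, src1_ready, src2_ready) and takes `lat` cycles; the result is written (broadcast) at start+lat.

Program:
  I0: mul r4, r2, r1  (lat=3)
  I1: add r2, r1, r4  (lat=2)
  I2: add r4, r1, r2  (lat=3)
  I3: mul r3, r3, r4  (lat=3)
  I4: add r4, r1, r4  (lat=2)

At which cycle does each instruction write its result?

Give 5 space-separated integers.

Answer: 4 6 9 12 11

Derivation:
I0 mul r4: issue@1 deps=(None,None) exec_start@1 write@4
I1 add r2: issue@2 deps=(None,0) exec_start@4 write@6
I2 add r4: issue@3 deps=(None,1) exec_start@6 write@9
I3 mul r3: issue@4 deps=(None,2) exec_start@9 write@12
I4 add r4: issue@5 deps=(None,2) exec_start@9 write@11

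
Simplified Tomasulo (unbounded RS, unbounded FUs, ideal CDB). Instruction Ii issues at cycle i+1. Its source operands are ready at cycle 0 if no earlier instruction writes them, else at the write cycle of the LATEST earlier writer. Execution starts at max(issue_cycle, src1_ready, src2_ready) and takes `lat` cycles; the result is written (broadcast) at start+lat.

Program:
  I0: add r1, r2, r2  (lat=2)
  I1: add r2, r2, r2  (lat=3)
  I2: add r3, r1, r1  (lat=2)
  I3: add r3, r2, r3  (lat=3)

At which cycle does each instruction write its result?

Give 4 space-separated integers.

Answer: 3 5 5 8

Derivation:
I0 add r1: issue@1 deps=(None,None) exec_start@1 write@3
I1 add r2: issue@2 deps=(None,None) exec_start@2 write@5
I2 add r3: issue@3 deps=(0,0) exec_start@3 write@5
I3 add r3: issue@4 deps=(1,2) exec_start@5 write@8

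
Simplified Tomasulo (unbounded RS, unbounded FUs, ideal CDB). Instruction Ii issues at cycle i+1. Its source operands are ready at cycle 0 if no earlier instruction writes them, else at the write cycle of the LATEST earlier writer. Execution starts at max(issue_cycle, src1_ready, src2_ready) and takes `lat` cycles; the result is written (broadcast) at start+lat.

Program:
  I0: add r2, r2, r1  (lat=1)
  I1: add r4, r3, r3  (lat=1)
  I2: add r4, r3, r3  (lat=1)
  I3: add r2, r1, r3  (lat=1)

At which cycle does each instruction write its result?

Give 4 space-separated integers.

Answer: 2 3 4 5

Derivation:
I0 add r2: issue@1 deps=(None,None) exec_start@1 write@2
I1 add r4: issue@2 deps=(None,None) exec_start@2 write@3
I2 add r4: issue@3 deps=(None,None) exec_start@3 write@4
I3 add r2: issue@4 deps=(None,None) exec_start@4 write@5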